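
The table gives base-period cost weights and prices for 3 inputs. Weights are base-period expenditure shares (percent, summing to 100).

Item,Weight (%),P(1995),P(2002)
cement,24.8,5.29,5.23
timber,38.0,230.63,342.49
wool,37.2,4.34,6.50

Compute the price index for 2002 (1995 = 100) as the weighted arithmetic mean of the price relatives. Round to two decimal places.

136.66

cement: 24.8 × (5.23/5.29) = 24.8 × 0.988658 = 24.5187
timber: 38.0 × (342.49/230.63) = 38.0 × 1.485019 = 56.4307
wool: 37.2 × (6.50/4.34) = 37.2 × 1.497696 = 55.7143
Index = Σ wᵢ·(p₁ᵢ/p₀ᵢ) = 24.5187 + 56.4307 + 55.7143 = 136.6637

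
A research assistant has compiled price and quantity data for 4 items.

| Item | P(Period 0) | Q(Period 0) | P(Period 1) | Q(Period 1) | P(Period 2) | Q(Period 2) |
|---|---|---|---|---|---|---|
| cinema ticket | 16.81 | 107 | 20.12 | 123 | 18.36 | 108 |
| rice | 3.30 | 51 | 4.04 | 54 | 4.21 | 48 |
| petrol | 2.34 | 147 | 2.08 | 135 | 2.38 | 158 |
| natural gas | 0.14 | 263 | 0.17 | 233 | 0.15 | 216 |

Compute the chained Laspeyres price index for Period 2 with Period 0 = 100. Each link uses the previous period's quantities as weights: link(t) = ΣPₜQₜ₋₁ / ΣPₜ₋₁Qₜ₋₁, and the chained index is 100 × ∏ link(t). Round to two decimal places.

Link Period 0→Period 1:
ΣP(Period 1)Q(Period 0) = 20.12×107 + 4.04×51 + 2.08×147 + 0.17×263 = 2152.84 + 206.04 + 305.76 + 44.71 = 2709.35
ΣP(Period 0)Q(Period 0) = 16.81×107 + 3.30×51 + 2.34×147 + 0.14×263 = 1798.67 + 168.3 + 343.98 + 36.82 = 2347.77
link = 2709.35/2347.77 = 1.154010
Link Period 1→Period 2:
ΣP(Period 2)Q(Period 1) = 18.36×123 + 4.21×54 + 2.38×135 + 0.15×233 = 2258.28 + 227.34 + 321.3 + 34.95 = 2841.87
ΣP(Period 1)Q(Period 1) = 20.12×123 + 4.04×54 + 2.08×135 + 0.17×233 = 2474.76 + 218.16 + 280.8 + 39.61 = 3013.33
link = 2841.87/3013.33 = 0.943099
Chained index = 100 × 1.154010 × 0.943099 = 108.8346

108.83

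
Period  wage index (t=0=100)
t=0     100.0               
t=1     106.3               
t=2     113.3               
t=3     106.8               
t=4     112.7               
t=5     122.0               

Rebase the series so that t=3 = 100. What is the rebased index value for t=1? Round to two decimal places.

Rebased(t=1) = 106.3 / 106.8 × 100 = 99.5318

99.53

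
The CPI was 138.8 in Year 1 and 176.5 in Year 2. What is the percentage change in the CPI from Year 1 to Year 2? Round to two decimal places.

Change = (176.5 − 138.8) / 138.8 × 100
       = 37.7 / 138.8 × 100 = 27.1614%

27.16%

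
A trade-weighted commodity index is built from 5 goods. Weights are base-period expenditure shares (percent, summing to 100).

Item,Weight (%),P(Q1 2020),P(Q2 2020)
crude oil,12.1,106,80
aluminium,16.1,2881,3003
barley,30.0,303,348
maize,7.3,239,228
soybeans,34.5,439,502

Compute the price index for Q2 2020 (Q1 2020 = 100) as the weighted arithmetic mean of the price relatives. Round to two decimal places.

crude oil: 12.1 × (80/106) = 12.1 × 0.754717 = 9.1321
aluminium: 16.1 × (3003/2881) = 16.1 × 1.042346 = 16.7818
barley: 30.0 × (348/303) = 30.0 × 1.148515 = 34.4554
maize: 7.3 × (228/239) = 7.3 × 0.953975 = 6.9640
soybeans: 34.5 × (502/439) = 34.5 × 1.143508 = 39.4510
Index = Σ wᵢ·(p₁ᵢ/p₀ᵢ) = 9.1321 + 16.7818 + 34.4554 + 6.9640 + 39.4510 = 106.7843

106.78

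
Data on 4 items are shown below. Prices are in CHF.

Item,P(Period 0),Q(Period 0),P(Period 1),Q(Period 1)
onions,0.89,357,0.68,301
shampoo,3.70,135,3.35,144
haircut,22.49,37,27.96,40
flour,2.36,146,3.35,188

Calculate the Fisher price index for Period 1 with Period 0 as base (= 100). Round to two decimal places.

Laspeyres component (base-period weights):
ΣP(Period 1)Q(Period 0) = 0.68×357 + 3.35×135 + 27.96×37 + 3.35×146 = 242.76 + 452.25 + 1034.52 + 489.1 = 2218.63
ΣP(Period 0)Q(Period 0) = 0.89×357 + 3.70×135 + 22.49×37 + 2.36×146 = 317.73 + 499.5 + 832.13 + 344.56 = 1993.92
L = 2218.63 / 1993.92 × 100 = 111.2698
Paasche component (current-period weights):
ΣP(Period 1)Q(Period 1) = 0.68×301 + 3.35×144 + 27.96×40 + 3.35×188 = 204.68 + 482.4 + 1118.4 + 629.8 = 2435.28
ΣP(Period 0)Q(Period 1) = 0.89×301 + 3.70×144 + 22.49×40 + 2.36×188 = 267.89 + 532.8 + 899.6 + 443.68 = 2143.97
P = 2435.28 / 2143.97 × 100 = 113.5874
Fisher = √(L × P) = √(111.2698 × 113.5874) = 112.4226

112.42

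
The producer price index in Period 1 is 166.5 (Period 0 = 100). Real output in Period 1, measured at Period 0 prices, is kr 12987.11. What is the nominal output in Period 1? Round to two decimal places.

21623.54

Nominal = Real × (Index/100) = 12987.11 × (166.5/100)
        = 12987.11 × 1.665 = 21623.5382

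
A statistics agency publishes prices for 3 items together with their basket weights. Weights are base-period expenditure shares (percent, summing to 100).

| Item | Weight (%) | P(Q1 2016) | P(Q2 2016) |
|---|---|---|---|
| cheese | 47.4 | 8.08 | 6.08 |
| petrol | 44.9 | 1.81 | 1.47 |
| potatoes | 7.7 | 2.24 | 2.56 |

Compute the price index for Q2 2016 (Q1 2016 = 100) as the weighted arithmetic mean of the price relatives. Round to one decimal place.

cheese: 47.4 × (6.08/8.08) = 47.4 × 0.752475 = 35.6673
petrol: 44.9 × (1.47/1.81) = 44.9 × 0.812155 = 36.4657
potatoes: 7.7 × (2.56/2.24) = 7.7 × 1.142857 = 8.8000
Index = Σ wᵢ·(p₁ᵢ/p₀ᵢ) = 35.6673 + 36.4657 + 8.8000 = 80.9331

80.9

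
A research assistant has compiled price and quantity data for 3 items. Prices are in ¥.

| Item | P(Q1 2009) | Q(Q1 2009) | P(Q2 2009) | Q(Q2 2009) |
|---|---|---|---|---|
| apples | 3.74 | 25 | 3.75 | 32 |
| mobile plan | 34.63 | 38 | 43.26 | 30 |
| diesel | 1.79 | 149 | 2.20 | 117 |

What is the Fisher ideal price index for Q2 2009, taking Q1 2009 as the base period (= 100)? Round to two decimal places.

Laspeyres component (base-period weights):
ΣP(Q2 2009)Q(Q1 2009) = 3.75×25 + 43.26×38 + 2.20×149 = 93.75 + 1643.88 + 327.8 = 2065.43
ΣP(Q1 2009)Q(Q1 2009) = 3.74×25 + 34.63×38 + 1.79×149 = 93.5 + 1315.94 + 266.71 = 1676.15
L = 2065.43 / 1676.15 × 100 = 123.2247
Paasche component (current-period weights):
ΣP(Q2 2009)Q(Q2 2009) = 3.75×32 + 43.26×30 + 2.20×117 = 120 + 1297.8 + 257.4 = 1675.2
ΣP(Q1 2009)Q(Q2 2009) = 3.74×32 + 34.63×30 + 1.79×117 = 119.68 + 1038.9 + 209.43 = 1368.01
P = 1675.2 / 1368.01 × 100 = 122.4552
Fisher = √(L × P) = √(123.2247 × 122.4552) = 122.8393

122.84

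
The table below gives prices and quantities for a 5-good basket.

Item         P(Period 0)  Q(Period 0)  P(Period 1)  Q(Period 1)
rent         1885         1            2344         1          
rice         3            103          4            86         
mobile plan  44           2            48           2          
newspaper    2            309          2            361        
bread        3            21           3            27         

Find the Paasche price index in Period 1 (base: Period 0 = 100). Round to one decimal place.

Paasche price index uses current-period quantities as weights.
ΣP(Period 1)·Q(Period 1) = 2344×1 + 4×86 + 48×2 + 2×361 + 3×27 = 2344 + 344 + 96 + 722 + 81 = 3587
ΣP(Period 0)·Q(Period 1) = 1885×1 + 3×86 + 44×2 + 2×361 + 3×27 = 1885 + 258 + 88 + 722 + 81 = 3034
Index = 3587 / 3034 × 100 = 118.2268

118.2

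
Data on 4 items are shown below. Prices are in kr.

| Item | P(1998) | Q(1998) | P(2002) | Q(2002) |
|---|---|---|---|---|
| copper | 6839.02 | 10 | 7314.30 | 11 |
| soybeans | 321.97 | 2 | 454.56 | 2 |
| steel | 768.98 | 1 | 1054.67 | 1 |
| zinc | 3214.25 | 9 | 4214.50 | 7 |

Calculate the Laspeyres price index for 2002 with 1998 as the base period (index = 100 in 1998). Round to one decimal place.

Laspeyres price index uses base-period quantities as weights.
ΣP(2002)·Q(1998) = 7314.30×10 + 454.56×2 + 1054.67×1 + 4214.50×9 = 73143 + 909.12 + 1054.67 + 37930.5 = 113037.29
ΣP(1998)·Q(1998) = 6839.02×10 + 321.97×2 + 768.98×1 + 3214.25×9 = 68390.2 + 643.94 + 768.98 + 28928.25 = 98731.37
Index = 113037.29 / 98731.37 × 100 = 114.4897

114.5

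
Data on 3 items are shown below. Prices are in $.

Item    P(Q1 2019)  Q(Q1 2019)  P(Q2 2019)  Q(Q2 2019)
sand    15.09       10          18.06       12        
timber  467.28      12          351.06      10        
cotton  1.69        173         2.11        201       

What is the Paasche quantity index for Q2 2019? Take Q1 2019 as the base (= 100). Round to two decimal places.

Paasche quantity index uses current-period prices as weights.
ΣP(Q2 2019)·Q(Q2 2019) = 18.06×12 + 351.06×10 + 2.11×201 = 216.72 + 3510.6 + 424.11 = 4151.43
ΣP(Q2 2019)·Q(Q1 2019) = 18.06×10 + 351.06×12 + 2.11×173 = 180.6 + 4212.72 + 365.03 = 4758.35
Index = 4151.43 / 4758.35 × 100 = 87.2452

87.25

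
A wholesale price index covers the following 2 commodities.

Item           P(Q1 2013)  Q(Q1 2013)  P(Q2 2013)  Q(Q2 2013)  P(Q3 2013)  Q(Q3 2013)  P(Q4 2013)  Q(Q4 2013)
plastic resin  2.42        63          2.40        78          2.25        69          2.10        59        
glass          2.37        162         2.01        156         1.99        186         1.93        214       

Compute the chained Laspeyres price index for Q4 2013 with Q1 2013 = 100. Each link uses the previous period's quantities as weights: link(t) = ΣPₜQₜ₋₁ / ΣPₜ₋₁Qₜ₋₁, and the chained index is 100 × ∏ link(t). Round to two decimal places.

Link Q1 2013→Q2 2013:
ΣP(Q2 2013)Q(Q1 2013) = 2.40×63 + 2.01×162 = 151.2 + 325.62 = 476.82
ΣP(Q1 2013)Q(Q1 2013) = 2.42×63 + 2.37×162 = 152.46 + 383.94 = 536.4
link = 476.82/536.4 = 0.888926
Link Q2 2013→Q3 2013:
ΣP(Q3 2013)Q(Q2 2013) = 2.25×78 + 1.99×156 = 175.5 + 310.44 = 485.94
ΣP(Q2 2013)Q(Q2 2013) = 2.40×78 + 2.01×156 = 187.2 + 313.56 = 500.76
link = 485.94/500.76 = 0.970405
Link Q3 2013→Q4 2013:
ΣP(Q4 2013)Q(Q3 2013) = 2.10×69 + 1.93×186 = 144.9 + 358.98 = 503.88
ΣP(Q3 2013)Q(Q3 2013) = 2.25×69 + 1.99×186 = 155.25 + 370.14 = 525.39
link = 503.88/525.39 = 0.959059
Chained index = 100 × 0.888926 × 0.970405 × 0.959059 = 82.7302

82.73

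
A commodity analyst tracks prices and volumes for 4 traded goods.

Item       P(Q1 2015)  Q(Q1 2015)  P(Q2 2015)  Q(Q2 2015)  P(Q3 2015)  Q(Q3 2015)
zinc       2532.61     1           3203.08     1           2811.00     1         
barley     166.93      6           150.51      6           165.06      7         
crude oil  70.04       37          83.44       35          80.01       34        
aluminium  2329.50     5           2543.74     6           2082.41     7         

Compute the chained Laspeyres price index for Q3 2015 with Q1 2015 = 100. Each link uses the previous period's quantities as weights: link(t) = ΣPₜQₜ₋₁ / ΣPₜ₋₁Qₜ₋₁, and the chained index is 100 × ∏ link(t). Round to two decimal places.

95.99

Link Q1 2015→Q2 2015:
ΣP(Q2 2015)Q(Q1 2015) = 3203.08×1 + 150.51×6 + 83.44×37 + 2543.74×5 = 3203.08 + 903.06 + 3087.28 + 12718.7 = 19912.12
ΣP(Q1 2015)Q(Q1 2015) = 2532.61×1 + 166.93×6 + 70.04×37 + 2329.50×5 = 2532.61 + 1001.58 + 2591.48 + 11647.5 = 17773.17
link = 19912.12/17773.17 = 1.120347
Link Q2 2015→Q3 2015:
ΣP(Q3 2015)Q(Q2 2015) = 2811.00×1 + 165.06×6 + 80.01×35 + 2082.41×6 = 2811 + 990.36 + 2800.35 + 12494.46 = 19096.17
ΣP(Q2 2015)Q(Q2 2015) = 3203.08×1 + 150.51×6 + 83.44×35 + 2543.74×6 = 3203.08 + 903.06 + 2920.4 + 15262.44 = 22288.98
link = 19096.17/22288.98 = 0.856754
Chained index = 100 × 1.120347 × 0.856754 = 95.9862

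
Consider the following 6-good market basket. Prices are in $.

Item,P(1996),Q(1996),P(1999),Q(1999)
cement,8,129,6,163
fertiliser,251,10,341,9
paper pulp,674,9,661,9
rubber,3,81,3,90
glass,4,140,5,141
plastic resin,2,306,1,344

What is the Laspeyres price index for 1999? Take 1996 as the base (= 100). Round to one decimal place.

103.3

Laspeyres price index uses base-period quantities as weights.
ΣP(1999)·Q(1996) = 6×129 + 341×10 + 661×9 + 3×81 + 5×140 + 1×306 = 774 + 3410 + 5949 + 243 + 700 + 306 = 11382
ΣP(1996)·Q(1996) = 8×129 + 251×10 + 674×9 + 3×81 + 4×140 + 2×306 = 1032 + 2510 + 6066 + 243 + 560 + 612 = 11023
Index = 11382 / 11023 × 100 = 103.2568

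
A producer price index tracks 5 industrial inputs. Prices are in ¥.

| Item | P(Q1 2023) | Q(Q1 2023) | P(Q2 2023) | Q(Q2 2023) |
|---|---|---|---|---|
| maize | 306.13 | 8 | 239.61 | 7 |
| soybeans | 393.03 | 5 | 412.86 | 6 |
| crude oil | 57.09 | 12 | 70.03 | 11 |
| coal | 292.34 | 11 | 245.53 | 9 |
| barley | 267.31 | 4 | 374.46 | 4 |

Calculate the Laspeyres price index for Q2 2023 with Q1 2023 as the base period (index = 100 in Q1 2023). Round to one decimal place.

96.1

Laspeyres price index uses base-period quantities as weights.
ΣP(Q2 2023)·Q(Q1 2023) = 239.61×8 + 412.86×5 + 70.03×12 + 245.53×11 + 374.46×4 = 1916.88 + 2064.3 + 840.36 + 2700.83 + 1497.84 = 9020.21
ΣP(Q1 2023)·Q(Q1 2023) = 306.13×8 + 393.03×5 + 57.09×12 + 292.34×11 + 267.31×4 = 2449.04 + 1965.15 + 685.08 + 3215.74 + 1069.24 = 9384.25
Index = 9020.21 / 9384.25 × 100 = 96.1207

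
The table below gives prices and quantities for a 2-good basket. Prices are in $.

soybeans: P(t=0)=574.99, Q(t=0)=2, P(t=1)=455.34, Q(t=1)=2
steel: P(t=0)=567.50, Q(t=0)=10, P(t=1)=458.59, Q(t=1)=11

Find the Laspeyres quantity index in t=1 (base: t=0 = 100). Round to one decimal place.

108.3

Laspeyres quantity index uses base-period prices as weights.
ΣP(t=0)·Q(t=1) = 574.99×2 + 567.50×11 = 1149.98 + 6242.5 = 7392.48
ΣP(t=0)·Q(t=0) = 574.99×2 + 567.50×10 = 1149.98 + 5675 = 6824.98
Index = 7392.48 / 6824.98 × 100 = 108.3150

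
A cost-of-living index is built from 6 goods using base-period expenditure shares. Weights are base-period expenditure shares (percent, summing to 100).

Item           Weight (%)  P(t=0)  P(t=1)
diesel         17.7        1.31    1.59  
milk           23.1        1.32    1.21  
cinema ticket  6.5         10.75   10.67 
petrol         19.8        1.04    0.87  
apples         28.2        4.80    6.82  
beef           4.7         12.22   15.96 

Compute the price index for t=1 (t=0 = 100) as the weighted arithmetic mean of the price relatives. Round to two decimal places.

diesel: 17.7 × (1.59/1.31) = 17.7 × 1.213740 = 21.4832
milk: 23.1 × (1.21/1.32) = 23.1 × 0.916667 = 21.1750
cinema ticket: 6.5 × (10.67/10.75) = 6.5 × 0.992558 = 6.4516
petrol: 19.8 × (0.87/1.04) = 19.8 × 0.836538 = 16.5635
apples: 28.2 × (6.82/4.80) = 28.2 × 1.420833 = 40.0675
beef: 4.7 × (15.96/12.22) = 4.7 × 1.306056 = 6.1385
Index = Σ wᵢ·(p₁ᵢ/p₀ᵢ) = 21.4832 + 21.1750 + 6.4516 + 16.5635 + 40.0675 + 6.1385 = 111.8793

111.88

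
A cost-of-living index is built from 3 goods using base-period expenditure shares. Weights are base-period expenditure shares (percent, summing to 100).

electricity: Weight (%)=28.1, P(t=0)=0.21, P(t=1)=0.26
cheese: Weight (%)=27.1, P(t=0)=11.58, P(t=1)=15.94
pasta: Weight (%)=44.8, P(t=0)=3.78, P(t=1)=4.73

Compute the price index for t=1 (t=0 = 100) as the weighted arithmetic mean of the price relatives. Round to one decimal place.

electricity: 28.1 × (0.26/0.21) = 28.1 × 1.238095 = 34.7905
cheese: 27.1 × (15.94/11.58) = 27.1 × 1.376511 = 37.3035
pasta: 44.8 × (4.73/3.78) = 44.8 × 1.251323 = 56.0593
Index = Σ wᵢ·(p₁ᵢ/p₀ᵢ) = 34.7905 + 37.3035 + 56.0593 = 128.1532

128.2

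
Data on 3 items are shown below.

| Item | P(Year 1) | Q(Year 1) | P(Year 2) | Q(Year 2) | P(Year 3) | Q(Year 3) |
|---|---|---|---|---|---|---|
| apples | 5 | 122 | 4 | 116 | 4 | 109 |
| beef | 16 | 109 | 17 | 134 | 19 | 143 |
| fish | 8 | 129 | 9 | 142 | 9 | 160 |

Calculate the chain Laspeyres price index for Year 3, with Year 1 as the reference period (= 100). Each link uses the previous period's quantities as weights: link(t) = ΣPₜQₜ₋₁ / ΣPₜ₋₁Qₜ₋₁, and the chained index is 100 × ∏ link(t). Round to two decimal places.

110.32

Link Year 1→Year 2:
ΣP(Year 2)Q(Year 1) = 4×122 + 17×109 + 9×129 = 488 + 1853 + 1161 = 3502
ΣP(Year 1)Q(Year 1) = 5×122 + 16×109 + 8×129 = 610 + 1744 + 1032 = 3386
link = 3502/3386 = 1.034259
Link Year 2→Year 3:
ΣP(Year 3)Q(Year 2) = 4×116 + 19×134 + 9×142 = 464 + 2546 + 1278 = 4288
ΣP(Year 2)Q(Year 2) = 4×116 + 17×134 + 9×142 = 464 + 2278 + 1278 = 4020
link = 4288/4020 = 1.066667
Chained index = 100 × 1.034259 × 1.066667 = 110.3209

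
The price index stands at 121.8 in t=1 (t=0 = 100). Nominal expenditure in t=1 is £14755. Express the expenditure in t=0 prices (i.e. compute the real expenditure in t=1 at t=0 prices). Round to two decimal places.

Real = Nominal ÷ (Index/100) = 14755 ÷ (121.8/100)
     = 14755 ÷ 1.218 = 12114.1215

12114.12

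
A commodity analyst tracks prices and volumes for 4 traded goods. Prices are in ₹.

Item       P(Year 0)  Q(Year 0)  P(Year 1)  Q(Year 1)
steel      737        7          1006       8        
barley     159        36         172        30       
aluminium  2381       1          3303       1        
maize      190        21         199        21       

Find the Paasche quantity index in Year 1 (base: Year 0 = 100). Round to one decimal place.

99.9

Paasche quantity index uses current-period prices as weights.
ΣP(Year 1)·Q(Year 1) = 1006×8 + 172×30 + 3303×1 + 199×21 = 8048 + 5160 + 3303 + 4179 = 20690
ΣP(Year 1)·Q(Year 0) = 1006×7 + 172×36 + 3303×1 + 199×21 = 7042 + 6192 + 3303 + 4179 = 20716
Index = 20690 / 20716 × 100 = 99.8745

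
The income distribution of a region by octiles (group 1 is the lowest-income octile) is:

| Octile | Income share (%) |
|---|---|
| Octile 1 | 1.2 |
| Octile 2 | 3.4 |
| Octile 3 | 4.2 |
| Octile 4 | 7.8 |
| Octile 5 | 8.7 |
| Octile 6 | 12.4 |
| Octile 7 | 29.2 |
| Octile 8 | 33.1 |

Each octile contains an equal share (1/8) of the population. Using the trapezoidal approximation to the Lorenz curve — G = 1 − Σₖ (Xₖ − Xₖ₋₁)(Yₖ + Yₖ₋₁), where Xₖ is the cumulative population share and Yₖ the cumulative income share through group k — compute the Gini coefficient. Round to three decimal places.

Cumulative income shares Yₖ: 0.0120, 0.0460, 0.0880, 0.1660, 0.2530, 0.3770, 0.6690, 1.0000
Σ (Xₖ−Xₖ₋₁)(Yₖ+Yₖ₋₁) = (1/8)(0.0120+0.0000) + (1/8)(0.0460+0.0120) + (1/8)(0.0880+0.0460) + (1/8)(0.1660+0.0880) + (1/8)(0.2530+0.1660) + (1/8)(0.3770+0.2530) + (1/8)(0.6690+0.3770) + (1/8)(1.0000+0.6690)
  = 0.0015 + 0.0072 + 0.0168 + 0.0318 + 0.0524 + 0.0788 + 0.1308 + 0.2086 = 0.5278
G = 1 − 0.5278 = 0.4722

0.472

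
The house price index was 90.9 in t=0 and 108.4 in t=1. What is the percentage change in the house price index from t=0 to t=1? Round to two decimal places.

Change = (108.4 − 90.9) / 90.9 × 100
       = 17.5 / 90.9 × 100 = 19.2519%

19.25%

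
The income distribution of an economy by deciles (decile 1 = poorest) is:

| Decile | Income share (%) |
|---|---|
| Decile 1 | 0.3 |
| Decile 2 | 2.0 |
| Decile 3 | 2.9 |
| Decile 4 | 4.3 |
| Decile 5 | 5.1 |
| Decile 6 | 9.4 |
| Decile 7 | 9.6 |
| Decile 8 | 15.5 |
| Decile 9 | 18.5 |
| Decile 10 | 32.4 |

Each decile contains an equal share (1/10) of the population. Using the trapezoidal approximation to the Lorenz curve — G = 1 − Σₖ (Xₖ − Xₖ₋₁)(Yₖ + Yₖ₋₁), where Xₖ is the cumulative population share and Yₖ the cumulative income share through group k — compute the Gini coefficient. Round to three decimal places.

Cumulative income shares Yₖ: 0.0030, 0.0230, 0.0520, 0.0950, 0.1460, 0.2400, 0.3360, 0.4910, 0.6760, 1.0000
Σ (Xₖ−Xₖ₋₁)(Yₖ+Yₖ₋₁) = (1/10)(0.0030+0.0000) + (1/10)(0.0230+0.0030) + (1/10)(0.0520+0.0230) + (1/10)(0.0950+0.0520) + (1/10)(0.1460+0.0950) + (1/10)(0.2400+0.1460) + (1/10)(0.3360+0.2400) + (1/10)(0.4910+0.3360) + (1/10)(0.6760+0.4910) + (1/10)(1.0000+0.6760)
  = 0.0003 + 0.0026 + 0.0075 + 0.0147 + 0.0241 + 0.0386 + 0.0576 + 0.0827 + 0.1167 + 0.1676 = 0.5124
G = 1 − 0.5124 = 0.4876

0.488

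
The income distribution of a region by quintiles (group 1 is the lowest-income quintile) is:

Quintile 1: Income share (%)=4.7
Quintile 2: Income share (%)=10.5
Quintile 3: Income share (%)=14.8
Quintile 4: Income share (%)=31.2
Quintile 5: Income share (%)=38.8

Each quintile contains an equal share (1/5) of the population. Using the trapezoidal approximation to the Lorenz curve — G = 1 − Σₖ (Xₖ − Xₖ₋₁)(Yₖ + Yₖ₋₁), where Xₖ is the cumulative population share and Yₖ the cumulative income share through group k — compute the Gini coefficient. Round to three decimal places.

0.356

Cumulative income shares Yₖ: 0.0470, 0.1520, 0.3000, 0.6120, 1.0000
Σ (Xₖ−Xₖ₋₁)(Yₖ+Yₖ₋₁) = (1/5)(0.0470+0.0000) + (1/5)(0.1520+0.0470) + (1/5)(0.3000+0.1520) + (1/5)(0.6120+0.3000) + (1/5)(1.0000+0.6120)
  = 0.0094 + 0.0398 + 0.0904 + 0.1824 + 0.3224 = 0.6444
G = 1 − 0.6444 = 0.3556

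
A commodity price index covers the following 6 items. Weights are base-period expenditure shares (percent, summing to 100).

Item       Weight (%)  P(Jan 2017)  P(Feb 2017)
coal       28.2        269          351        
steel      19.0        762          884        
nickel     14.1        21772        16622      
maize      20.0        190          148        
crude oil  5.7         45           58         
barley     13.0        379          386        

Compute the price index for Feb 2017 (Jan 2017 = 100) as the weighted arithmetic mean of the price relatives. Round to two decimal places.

coal: 28.2 × (351/269) = 28.2 × 1.304833 = 36.7963
steel: 19.0 × (884/762) = 19.0 × 1.160105 = 22.0420
nickel: 14.1 × (16622/21772) = 14.1 × 0.763458 = 10.7648
maize: 20.0 × (148/190) = 20.0 × 0.778947 = 15.5789
crude oil: 5.7 × (58/45) = 5.7 × 1.288889 = 7.3467
barley: 13.0 × (386/379) = 13.0 × 1.018470 = 13.2401
Index = Σ wᵢ·(p₁ᵢ/p₀ᵢ) = 36.7963 + 22.0420 + 10.7648 + 15.5789 + 7.3467 + 13.2401 = 105.7687

105.77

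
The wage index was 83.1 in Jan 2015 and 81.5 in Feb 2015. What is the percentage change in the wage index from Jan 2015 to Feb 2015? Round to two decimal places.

-1.93%

Change = (81.5 − 83.1) / 83.1 × 100
       = -1.6 / 83.1 × 100 = -1.9254%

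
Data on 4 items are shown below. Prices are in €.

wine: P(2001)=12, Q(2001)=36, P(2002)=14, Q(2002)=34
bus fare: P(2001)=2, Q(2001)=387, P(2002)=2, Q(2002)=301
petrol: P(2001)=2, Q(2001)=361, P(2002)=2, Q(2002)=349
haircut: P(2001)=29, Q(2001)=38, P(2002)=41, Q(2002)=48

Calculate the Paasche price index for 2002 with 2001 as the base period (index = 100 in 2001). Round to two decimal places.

120.77

Paasche price index uses current-period quantities as weights.
ΣP(2002)·Q(2002) = 14×34 + 2×301 + 2×349 + 41×48 = 476 + 602 + 698 + 1968 = 3744
ΣP(2001)·Q(2002) = 12×34 + 2×301 + 2×349 + 29×48 = 408 + 602 + 698 + 1392 = 3100
Index = 3744 / 3100 × 100 = 120.7742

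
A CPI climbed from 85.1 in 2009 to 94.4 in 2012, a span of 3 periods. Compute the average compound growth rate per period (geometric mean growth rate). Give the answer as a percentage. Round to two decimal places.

3.52%

Growth factor = (94.4/85.1)^(1/3) = (1.109283)^(1/3) = 1.035176
Growth rate = 1.035176 − 1 = 0.035176 = 3.5176%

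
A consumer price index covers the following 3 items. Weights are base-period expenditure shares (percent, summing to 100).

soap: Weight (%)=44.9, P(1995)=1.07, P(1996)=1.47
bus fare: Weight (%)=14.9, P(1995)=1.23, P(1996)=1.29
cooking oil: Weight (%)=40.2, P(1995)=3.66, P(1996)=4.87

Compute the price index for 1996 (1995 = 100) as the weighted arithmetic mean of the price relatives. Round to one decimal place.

130.8

soap: 44.9 × (1.47/1.07) = 44.9 × 1.373832 = 61.6850
bus fare: 14.9 × (1.29/1.23) = 14.9 × 1.048780 = 15.6268
cooking oil: 40.2 × (4.87/3.66) = 40.2 × 1.330601 = 53.4902
Index = Σ wᵢ·(p₁ᵢ/p₀ᵢ) = 61.6850 + 15.6268 + 53.4902 = 130.8020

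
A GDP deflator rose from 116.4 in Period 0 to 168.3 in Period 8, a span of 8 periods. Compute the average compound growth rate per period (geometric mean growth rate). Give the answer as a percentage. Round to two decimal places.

Growth factor = (168.3/116.4)^(1/8) = (1.445876)^(1/8) = 1.047168
Growth rate = 1.047168 − 1 = 0.047168 = 4.7168%

4.72%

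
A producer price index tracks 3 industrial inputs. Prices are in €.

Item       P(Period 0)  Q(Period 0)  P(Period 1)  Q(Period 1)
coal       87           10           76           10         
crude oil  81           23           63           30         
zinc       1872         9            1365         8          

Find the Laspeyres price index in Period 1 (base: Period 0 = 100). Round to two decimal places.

Laspeyres price index uses base-period quantities as weights.
ΣP(Period 1)·Q(Period 0) = 76×10 + 63×23 + 1365×9 = 760 + 1449 + 12285 = 14494
ΣP(Period 0)·Q(Period 0) = 87×10 + 81×23 + 1872×9 = 870 + 1863 + 16848 = 19581
Index = 14494 / 19581 × 100 = 74.0207

74.02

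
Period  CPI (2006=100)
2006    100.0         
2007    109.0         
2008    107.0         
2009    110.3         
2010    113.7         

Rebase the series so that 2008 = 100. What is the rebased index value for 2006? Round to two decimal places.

93.46

Rebased(2006) = 100.0 / 107.0 × 100 = 93.4579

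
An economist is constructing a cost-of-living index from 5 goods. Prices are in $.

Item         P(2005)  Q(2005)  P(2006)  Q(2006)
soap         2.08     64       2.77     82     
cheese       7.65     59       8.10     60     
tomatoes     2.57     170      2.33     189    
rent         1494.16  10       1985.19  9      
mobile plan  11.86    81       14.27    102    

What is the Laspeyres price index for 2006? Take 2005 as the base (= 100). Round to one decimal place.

130.3

Laspeyres price index uses base-period quantities as weights.
ΣP(2006)·Q(2005) = 2.77×64 + 8.10×59 + 2.33×170 + 1985.19×10 + 14.27×81 = 177.28 + 477.9 + 396.1 + 19851.9 + 1155.87 = 22059.05
ΣP(2005)·Q(2005) = 2.08×64 + 7.65×59 + 2.57×170 + 1494.16×10 + 11.86×81 = 133.12 + 451.35 + 436.9 + 14941.6 + 960.66 = 16923.63
Index = 22059.05 / 16923.63 × 100 = 130.3447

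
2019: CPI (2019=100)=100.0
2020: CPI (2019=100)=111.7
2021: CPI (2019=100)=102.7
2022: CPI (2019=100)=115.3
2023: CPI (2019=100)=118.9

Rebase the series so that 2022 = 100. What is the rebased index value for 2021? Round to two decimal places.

89.07

Rebased(2021) = 102.7 / 115.3 × 100 = 89.0720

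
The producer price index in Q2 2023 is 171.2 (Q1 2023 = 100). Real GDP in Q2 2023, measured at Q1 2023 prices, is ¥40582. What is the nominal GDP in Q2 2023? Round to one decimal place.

Nominal = Real × (Index/100) = 40582 × (171.2/100)
        = 40582 × 1.712 = 69476.3840

69476.4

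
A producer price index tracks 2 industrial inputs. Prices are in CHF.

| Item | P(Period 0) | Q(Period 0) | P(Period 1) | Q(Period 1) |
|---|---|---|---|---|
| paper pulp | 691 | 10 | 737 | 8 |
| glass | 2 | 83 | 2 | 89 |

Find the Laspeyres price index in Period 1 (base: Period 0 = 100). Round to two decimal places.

106.50

Laspeyres price index uses base-period quantities as weights.
ΣP(Period 1)·Q(Period 0) = 737×10 + 2×83 = 7370 + 166 = 7536
ΣP(Period 0)·Q(Period 0) = 691×10 + 2×83 = 6910 + 166 = 7076
Index = 7536 / 7076 × 100 = 106.5008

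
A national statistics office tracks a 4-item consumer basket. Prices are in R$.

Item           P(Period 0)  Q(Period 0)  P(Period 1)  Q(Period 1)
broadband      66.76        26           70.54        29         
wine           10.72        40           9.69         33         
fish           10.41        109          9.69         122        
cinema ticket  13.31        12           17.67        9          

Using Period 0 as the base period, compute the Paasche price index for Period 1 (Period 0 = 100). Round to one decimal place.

100.7

Paasche price index uses current-period quantities as weights.
ΣP(Period 1)·Q(Period 1) = 70.54×29 + 9.69×33 + 9.69×122 + 17.67×9 = 2045.66 + 319.77 + 1182.18 + 159.03 = 3706.64
ΣP(Period 0)·Q(Period 1) = 66.76×29 + 10.72×33 + 10.41×122 + 13.31×9 = 1936.04 + 353.76 + 1270.02 + 119.79 = 3679.61
Index = 3706.64 / 3679.61 × 100 = 100.7346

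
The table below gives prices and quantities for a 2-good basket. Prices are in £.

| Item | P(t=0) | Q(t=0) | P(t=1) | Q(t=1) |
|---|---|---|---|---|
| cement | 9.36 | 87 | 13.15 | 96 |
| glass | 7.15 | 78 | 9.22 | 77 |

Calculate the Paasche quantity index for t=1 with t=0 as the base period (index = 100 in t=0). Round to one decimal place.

105.9

Paasche quantity index uses current-period prices as weights.
ΣP(t=1)·Q(t=1) = 13.15×96 + 9.22×77 = 1262.4 + 709.94 = 1972.34
ΣP(t=1)·Q(t=0) = 13.15×87 + 9.22×78 = 1144.05 + 719.16 = 1863.21
Index = 1972.34 / 1863.21 × 100 = 105.8571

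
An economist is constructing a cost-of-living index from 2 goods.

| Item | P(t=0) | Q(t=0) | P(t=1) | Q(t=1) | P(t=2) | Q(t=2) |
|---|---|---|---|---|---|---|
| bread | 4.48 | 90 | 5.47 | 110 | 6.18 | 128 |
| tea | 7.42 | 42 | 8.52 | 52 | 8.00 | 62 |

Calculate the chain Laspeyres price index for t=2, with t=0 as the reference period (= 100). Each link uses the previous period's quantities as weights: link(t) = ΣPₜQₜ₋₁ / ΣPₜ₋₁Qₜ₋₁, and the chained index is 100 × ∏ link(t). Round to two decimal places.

Link t=0→t=1:
ΣP(t=1)Q(t=0) = 5.47×90 + 8.52×42 = 492.3 + 357.84 = 850.14
ΣP(t=0)Q(t=0) = 4.48×90 + 7.42×42 = 403.2 + 311.64 = 714.84
link = 850.14/714.84 = 1.189273
Link t=1→t=2:
ΣP(t=2)Q(t=1) = 6.18×110 + 8.00×52 = 679.8 + 416 = 1095.8
ΣP(t=1)Q(t=1) = 5.47×110 + 8.52×52 = 601.7 + 443.04 = 1044.74
link = 1095.8/1044.74 = 1.048873
Chained index = 100 × 1.189273 × 1.048873 = 124.7397

124.74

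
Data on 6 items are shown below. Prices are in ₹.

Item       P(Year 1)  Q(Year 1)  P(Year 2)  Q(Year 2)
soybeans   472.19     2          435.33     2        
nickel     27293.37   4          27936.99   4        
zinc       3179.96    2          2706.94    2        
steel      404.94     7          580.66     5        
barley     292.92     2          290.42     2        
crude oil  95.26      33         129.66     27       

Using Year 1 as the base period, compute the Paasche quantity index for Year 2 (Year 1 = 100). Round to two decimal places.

Paasche quantity index uses current-period prices as weights.
ΣP(Year 2)·Q(Year 2) = 435.33×2 + 27936.99×4 + 2706.94×2 + 580.66×5 + 290.42×2 + 129.66×27 = 870.66 + 111747.96 + 5413.88 + 2903.3 + 580.84 + 3500.82 = 125017.46
ΣP(Year 2)·Q(Year 1) = 435.33×2 + 27936.99×4 + 2706.94×2 + 580.66×7 + 290.42×2 + 129.66×33 = 870.66 + 111747.96 + 5413.88 + 4064.62 + 580.84 + 4278.78 = 126956.74
Index = 125017.46 / 126956.74 × 100 = 98.4725

98.47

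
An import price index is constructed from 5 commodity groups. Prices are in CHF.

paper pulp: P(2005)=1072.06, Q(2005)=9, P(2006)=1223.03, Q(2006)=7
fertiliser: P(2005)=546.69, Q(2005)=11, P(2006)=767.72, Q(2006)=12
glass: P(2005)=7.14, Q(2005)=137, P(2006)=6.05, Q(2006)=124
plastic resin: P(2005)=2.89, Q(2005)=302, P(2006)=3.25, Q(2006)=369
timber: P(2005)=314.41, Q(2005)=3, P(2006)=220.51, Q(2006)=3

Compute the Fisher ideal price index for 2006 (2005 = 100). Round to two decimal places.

119.49

Laspeyres component (base-period weights):
ΣP(2006)Q(2005) = 1223.03×9 + 767.72×11 + 6.05×137 + 3.25×302 + 220.51×3 = 11007.27 + 8444.92 + 828.85 + 981.5 + 661.53 = 21924.07
ΣP(2005)Q(2005) = 1072.06×9 + 546.69×11 + 7.14×137 + 2.89×302 + 314.41×3 = 9648.54 + 6013.59 + 978.18 + 872.78 + 943.23 = 18456.32
L = 21924.07 / 18456.32 × 100 = 118.7890
Paasche component (current-period weights):
ΣP(2006)Q(2006) = 1223.03×7 + 767.72×12 + 6.05×124 + 3.25×369 + 220.51×3 = 8561.21 + 9212.64 + 750.2 + 1199.25 + 661.53 = 20384.83
ΣP(2005)Q(2006) = 1072.06×7 + 546.69×12 + 7.14×124 + 2.89×369 + 314.41×3 = 7504.42 + 6560.28 + 885.36 + 1066.41 + 943.23 = 16959.7
P = 20384.83 / 16959.7 × 100 = 120.1957
Fisher = √(L × P) = √(118.7890 × 120.1957) = 119.4903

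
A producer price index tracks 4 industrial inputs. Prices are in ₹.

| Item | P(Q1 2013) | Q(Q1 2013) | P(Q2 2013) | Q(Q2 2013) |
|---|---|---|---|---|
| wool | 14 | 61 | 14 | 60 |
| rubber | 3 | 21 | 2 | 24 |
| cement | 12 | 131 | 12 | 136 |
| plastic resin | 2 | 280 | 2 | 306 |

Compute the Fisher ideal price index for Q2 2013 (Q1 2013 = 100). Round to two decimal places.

Laspeyres component (base-period weights):
ΣP(Q2 2013)Q(Q1 2013) = 14×61 + 2×21 + 12×131 + 2×280 = 854 + 42 + 1572 + 560 = 3028
ΣP(Q1 2013)Q(Q1 2013) = 14×61 + 3×21 + 12×131 + 2×280 = 854 + 63 + 1572 + 560 = 3049
L = 3028 / 3049 × 100 = 99.3112
Paasche component (current-period weights):
ΣP(Q2 2013)Q(Q2 2013) = 14×60 + 2×24 + 12×136 + 2×306 = 840 + 48 + 1632 + 612 = 3132
ΣP(Q1 2013)Q(Q2 2013) = 14×60 + 3×24 + 12×136 + 2×306 = 840 + 72 + 1632 + 612 = 3156
P = 3132 / 3156 × 100 = 99.2395
Fisher = √(L × P) = √(99.3112 × 99.2395) = 99.2754

99.28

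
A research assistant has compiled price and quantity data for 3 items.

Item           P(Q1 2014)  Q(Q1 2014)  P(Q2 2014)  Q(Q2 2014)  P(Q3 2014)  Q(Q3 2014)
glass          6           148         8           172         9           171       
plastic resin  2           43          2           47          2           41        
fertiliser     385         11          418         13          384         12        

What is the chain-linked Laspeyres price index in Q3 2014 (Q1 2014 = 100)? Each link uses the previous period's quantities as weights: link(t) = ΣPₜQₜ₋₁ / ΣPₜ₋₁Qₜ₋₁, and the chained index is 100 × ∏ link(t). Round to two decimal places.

Link Q1 2014→Q2 2014:
ΣP(Q2 2014)Q(Q1 2014) = 8×148 + 2×43 + 418×11 = 1184 + 86 + 4598 = 5868
ΣP(Q1 2014)Q(Q1 2014) = 6×148 + 2×43 + 385×11 = 888 + 86 + 4235 = 5209
link = 5868/5209 = 1.126512
Link Q2 2014→Q3 2014:
ΣP(Q3 2014)Q(Q2 2014) = 9×172 + 2×47 + 384×13 = 1548 + 94 + 4992 = 6634
ΣP(Q2 2014)Q(Q2 2014) = 8×172 + 2×47 + 418×13 = 1376 + 94 + 5434 = 6904
link = 6634/6904 = 0.960892
Chained index = 100 × 1.126512 × 0.960892 = 108.2456

108.25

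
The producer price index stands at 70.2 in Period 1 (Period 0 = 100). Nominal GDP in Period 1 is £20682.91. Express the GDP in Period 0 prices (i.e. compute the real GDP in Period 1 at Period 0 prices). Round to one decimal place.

29462.8

Real = Nominal ÷ (Index/100) = 20682.91 ÷ (70.2/100)
     = 20682.91 ÷ 0.702 = 29462.8348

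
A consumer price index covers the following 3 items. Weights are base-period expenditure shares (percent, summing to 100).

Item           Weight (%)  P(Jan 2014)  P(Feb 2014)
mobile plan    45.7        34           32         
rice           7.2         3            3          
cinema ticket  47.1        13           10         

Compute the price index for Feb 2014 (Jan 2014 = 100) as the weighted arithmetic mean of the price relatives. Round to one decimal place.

86.4

mobile plan: 45.7 × (32/34) = 45.7 × 0.941176 = 43.0118
rice: 7.2 × (3/3) = 7.2 × 1.000000 = 7.2000
cinema ticket: 47.1 × (10/13) = 47.1 × 0.769231 = 36.2308
Index = Σ wᵢ·(p₁ᵢ/p₀ᵢ) = 43.0118 + 7.2000 + 36.2308 = 86.4425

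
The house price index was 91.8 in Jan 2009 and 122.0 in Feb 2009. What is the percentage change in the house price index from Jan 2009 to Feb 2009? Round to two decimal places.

32.90%

Change = (122.0 − 91.8) / 91.8 × 100
       = 30.2 / 91.8 × 100 = 32.8976%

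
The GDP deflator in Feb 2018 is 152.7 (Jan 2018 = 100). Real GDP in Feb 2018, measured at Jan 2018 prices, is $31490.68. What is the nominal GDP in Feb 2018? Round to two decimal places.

48086.27

Nominal = Real × (Index/100) = 31490.68 × (152.7/100)
        = 31490.68 × 1.527 = 48086.2684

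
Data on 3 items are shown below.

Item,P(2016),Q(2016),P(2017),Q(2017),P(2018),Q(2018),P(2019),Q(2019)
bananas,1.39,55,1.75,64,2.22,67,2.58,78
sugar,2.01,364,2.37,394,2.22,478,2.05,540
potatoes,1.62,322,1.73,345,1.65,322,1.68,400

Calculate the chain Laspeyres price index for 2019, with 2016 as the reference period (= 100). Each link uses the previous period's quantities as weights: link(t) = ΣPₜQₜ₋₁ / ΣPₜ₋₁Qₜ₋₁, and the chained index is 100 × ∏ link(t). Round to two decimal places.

Link 2016→2017:
ΣP(2017)Q(2016) = 1.75×55 + 2.37×364 + 1.73×322 = 96.25 + 862.68 + 557.06 = 1515.99
ΣP(2016)Q(2016) = 1.39×55 + 2.01×364 + 1.62×322 = 76.45 + 731.64 + 521.64 = 1329.73
link = 1515.99/1329.73 = 1.140074
Link 2017→2018:
ΣP(2018)Q(2017) = 2.22×64 + 2.22×394 + 1.65×345 = 142.08 + 874.68 + 569.25 = 1586.01
ΣP(2017)Q(2017) = 1.75×64 + 2.37×394 + 1.73×345 = 112 + 933.78 + 596.85 = 1642.63
link = 1586.01/1642.63 = 0.965531
Link 2018→2019:
ΣP(2019)Q(2018) = 2.58×67 + 2.05×478 + 1.68×322 = 172.86 + 979.9 + 540.96 = 1693.72
ΣP(2018)Q(2018) = 2.22×67 + 2.22×478 + 1.65×322 = 148.74 + 1061.16 + 531.3 = 1741.2
link = 1693.72/1741.2 = 0.972731
Chained index = 100 × 1.140074 × 0.965531 × 0.972731 = 107.0760

107.08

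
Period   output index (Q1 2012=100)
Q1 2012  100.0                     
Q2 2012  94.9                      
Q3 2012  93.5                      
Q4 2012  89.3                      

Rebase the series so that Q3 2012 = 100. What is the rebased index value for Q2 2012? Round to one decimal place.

101.5

Rebased(Q2 2012) = 94.9 / 93.5 × 100 = 101.4973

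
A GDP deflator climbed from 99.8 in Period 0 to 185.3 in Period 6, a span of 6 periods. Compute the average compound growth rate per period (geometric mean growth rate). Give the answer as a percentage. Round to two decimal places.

Growth factor = (185.3/99.8)^(1/6) = (1.856713)^(1/6) = 1.108641
Growth rate = 1.108641 − 1 = 0.108641 = 10.8641%

10.86%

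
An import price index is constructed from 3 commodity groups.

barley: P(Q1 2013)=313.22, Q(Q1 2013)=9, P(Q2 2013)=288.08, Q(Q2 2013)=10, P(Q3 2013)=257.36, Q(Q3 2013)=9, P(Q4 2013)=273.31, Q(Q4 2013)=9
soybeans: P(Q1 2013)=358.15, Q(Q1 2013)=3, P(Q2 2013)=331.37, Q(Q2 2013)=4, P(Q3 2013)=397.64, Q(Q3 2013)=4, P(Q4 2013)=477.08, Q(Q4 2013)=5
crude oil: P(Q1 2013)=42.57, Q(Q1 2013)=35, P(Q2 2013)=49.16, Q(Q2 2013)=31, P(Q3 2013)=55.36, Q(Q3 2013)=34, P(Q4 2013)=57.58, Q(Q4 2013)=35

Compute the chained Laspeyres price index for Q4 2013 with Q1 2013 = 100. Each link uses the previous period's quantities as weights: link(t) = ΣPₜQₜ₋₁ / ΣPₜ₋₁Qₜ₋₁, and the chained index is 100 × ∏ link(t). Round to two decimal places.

110.55

Link Q1 2013→Q2 2013:
ΣP(Q2 2013)Q(Q1 2013) = 288.08×9 + 331.37×3 + 49.16×35 = 2592.72 + 994.11 + 1720.6 = 5307.43
ΣP(Q1 2013)Q(Q1 2013) = 313.22×9 + 358.15×3 + 42.57×35 = 2818.98 + 1074.45 + 1489.95 = 5383.38
link = 5307.43/5383.38 = 0.985892
Link Q2 2013→Q3 2013:
ΣP(Q3 2013)Q(Q2 2013) = 257.36×10 + 397.64×4 + 55.36×31 = 2573.6 + 1590.56 + 1716.16 = 5880.32
ΣP(Q2 2013)Q(Q2 2013) = 288.08×10 + 331.37×4 + 49.16×31 = 2880.8 + 1325.48 + 1523.96 = 5730.24
link = 5880.32/5730.24 = 1.026191
Link Q3 2013→Q4 2013:
ΣP(Q4 2013)Q(Q3 2013) = 273.31×9 + 477.08×4 + 57.58×34 = 2459.79 + 1908.32 + 1957.72 = 6325.83
ΣP(Q3 2013)Q(Q3 2013) = 257.36×9 + 397.64×4 + 55.36×34 = 2316.24 + 1590.56 + 1882.24 = 5789.04
link = 6325.83/5789.04 = 1.092725
Chained index = 100 × 0.985892 × 1.026191 × 1.092725 = 110.5524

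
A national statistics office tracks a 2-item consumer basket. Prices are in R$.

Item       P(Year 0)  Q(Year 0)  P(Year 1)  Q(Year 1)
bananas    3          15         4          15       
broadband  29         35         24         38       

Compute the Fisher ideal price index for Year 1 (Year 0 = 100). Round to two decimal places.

84.82

Laspeyres component (base-period weights):
ΣP(Year 1)Q(Year 0) = 4×15 + 24×35 = 60 + 840 = 900
ΣP(Year 0)Q(Year 0) = 3×15 + 29×35 = 45 + 1015 = 1060
L = 900 / 1060 × 100 = 84.9057
Paasche component (current-period weights):
ΣP(Year 1)Q(Year 1) = 4×15 + 24×38 = 60 + 912 = 972
ΣP(Year 0)Q(Year 1) = 3×15 + 29×38 = 45 + 1102 = 1147
P = 972 / 1147 × 100 = 84.7428
Fisher = √(L × P) = √(84.9057 × 84.7428) = 84.8242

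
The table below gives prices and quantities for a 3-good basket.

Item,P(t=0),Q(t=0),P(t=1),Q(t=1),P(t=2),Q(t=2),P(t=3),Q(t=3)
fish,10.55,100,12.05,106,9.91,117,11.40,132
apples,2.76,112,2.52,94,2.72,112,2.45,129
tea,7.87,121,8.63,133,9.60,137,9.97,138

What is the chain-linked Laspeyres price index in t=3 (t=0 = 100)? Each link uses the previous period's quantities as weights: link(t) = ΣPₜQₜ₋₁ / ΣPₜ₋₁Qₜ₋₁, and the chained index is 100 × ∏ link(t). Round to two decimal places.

113.47

Link t=0→t=1:
ΣP(t=1)Q(t=0) = 12.05×100 + 2.52×112 + 8.63×121 = 1205 + 282.24 + 1044.23 = 2531.47
ΣP(t=0)Q(t=0) = 10.55×100 + 2.76×112 + 7.87×121 = 1055 + 309.12 + 952.27 = 2316.39
link = 2531.47/2316.39 = 1.092851
Link t=1→t=2:
ΣP(t=2)Q(t=1) = 9.91×106 + 2.72×94 + 9.60×133 = 1050.46 + 255.68 + 1276.8 = 2582.94
ΣP(t=1)Q(t=1) = 12.05×106 + 2.52×94 + 8.63×133 = 1277.3 + 236.88 + 1147.79 = 2661.97
link = 2582.94/2661.97 = 0.970311
Link t=2→t=3:
ΣP(t=3)Q(t=2) = 11.40×117 + 2.45×112 + 9.97×137 = 1333.8 + 274.4 + 1365.89 = 2974.09
ΣP(t=2)Q(t=2) = 9.91×117 + 2.72×112 + 9.60×137 = 1159.47 + 304.64 + 1315.2 = 2779.31
link = 2974.09/2779.31 = 1.070082
Chained index = 100 × 1.092851 × 0.970311 × 1.070082 = 113.4722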